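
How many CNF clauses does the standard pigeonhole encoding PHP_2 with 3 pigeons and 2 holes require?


The PHP encoding has two parts:
1) At-least-one-hole clauses: 3 (one per pigeon, each with 2 literals).
2) At-most-one-pigeon-per-hole clauses: 2 holes * C(3,2) = 2 * 3 = 6.
Total clauses = 3 + 6 = 9.

9


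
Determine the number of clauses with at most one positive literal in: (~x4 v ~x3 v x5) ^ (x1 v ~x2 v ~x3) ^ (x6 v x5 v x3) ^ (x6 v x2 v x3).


A Horn clause has at most one positive literal.
Clause 1: 1 positive lit(s) -> Horn
Clause 2: 1 positive lit(s) -> Horn
Clause 3: 3 positive lit(s) -> not Horn
Clause 4: 3 positive lit(s) -> not Horn
Total Horn clauses = 2.

2


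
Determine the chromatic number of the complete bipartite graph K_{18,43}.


K_{18,43} is bipartite by definition: the two parts are independent sets, with every edge crossing between them.
Color all vertices in one part with color 1 and all vertices in the other part with color 2.
Since the graph has at least one edge, one color does not suffice.
Chromatic number = 2.

2


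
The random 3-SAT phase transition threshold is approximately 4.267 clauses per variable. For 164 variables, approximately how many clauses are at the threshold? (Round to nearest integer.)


The 3-SAT phase transition occurs at approximately 4.267 clauses per variable.
m = 4.267 * 164 = 699.788.
Rounded to nearest integer: 700.

700


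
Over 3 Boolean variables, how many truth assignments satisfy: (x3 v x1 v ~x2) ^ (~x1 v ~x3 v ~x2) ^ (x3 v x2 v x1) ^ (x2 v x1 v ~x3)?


Enumerate all 8 truth assignments over 3 variables.
Test each against every clause.
Satisfying assignments found: 4.

4


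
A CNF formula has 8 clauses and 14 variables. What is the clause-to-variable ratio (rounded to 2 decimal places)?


Clause-to-variable ratio = clauses / variables.
8 / 14 = 0.57.

0.57


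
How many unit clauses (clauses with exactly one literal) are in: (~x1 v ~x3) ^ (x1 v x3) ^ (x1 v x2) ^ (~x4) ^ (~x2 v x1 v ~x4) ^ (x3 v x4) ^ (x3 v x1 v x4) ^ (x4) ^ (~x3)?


A unit clause contains exactly one literal.
Unit clauses found: (~x4), (x4), (~x3).
Count = 3.

3


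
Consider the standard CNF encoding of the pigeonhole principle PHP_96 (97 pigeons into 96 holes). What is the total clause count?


The PHP encoding has two parts:
1) At-least-one-hole clauses: 97 (one per pigeon, each with 96 literals).
2) At-most-one-pigeon-per-hole clauses: 96 holes * C(97,2) = 96 * 4656 = 446976.
Total clauses = 97 + 446976 = 447073.

447073


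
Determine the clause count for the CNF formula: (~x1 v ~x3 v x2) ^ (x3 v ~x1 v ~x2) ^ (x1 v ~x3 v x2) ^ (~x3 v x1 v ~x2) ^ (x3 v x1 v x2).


Each group enclosed in parentheses joined by ^ is one clause.
Counting the conjuncts: 5 clauses.

5


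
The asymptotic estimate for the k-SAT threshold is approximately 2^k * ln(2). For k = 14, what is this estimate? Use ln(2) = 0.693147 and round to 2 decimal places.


Using the asymptotic formula: threshold ~ 2^k * ln(2).
2^14 = 16384.
16384 * 0.693147 = 11356.52.

11356.52


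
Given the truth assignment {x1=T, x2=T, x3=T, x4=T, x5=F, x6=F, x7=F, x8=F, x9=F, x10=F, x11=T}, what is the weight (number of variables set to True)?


The weight is the number of variables assigned True.
True variables: x1, x2, x3, x4, x11.
Weight = 5.

5


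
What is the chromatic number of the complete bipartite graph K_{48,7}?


K_{48,7} is bipartite by definition: the two parts are independent sets, with every edge crossing between them.
Color all vertices in one part with color 1 and all vertices in the other part with color 2.
Since the graph has at least one edge, one color does not suffice.
Chromatic number = 2.

2


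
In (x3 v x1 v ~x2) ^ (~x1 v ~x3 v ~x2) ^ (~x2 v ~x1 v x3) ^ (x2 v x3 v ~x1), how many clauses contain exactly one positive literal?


A definite clause has exactly one positive literal.
Clause 1: 2 positive -> not definite
Clause 2: 0 positive -> not definite
Clause 3: 1 positive -> definite
Clause 4: 2 positive -> not definite
Definite clause count = 1.

1


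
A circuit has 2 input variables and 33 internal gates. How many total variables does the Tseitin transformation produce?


The Tseitin transformation introduces one auxiliary variable per gate.
Total variables = inputs + gates = 2 + 33 = 35.

35


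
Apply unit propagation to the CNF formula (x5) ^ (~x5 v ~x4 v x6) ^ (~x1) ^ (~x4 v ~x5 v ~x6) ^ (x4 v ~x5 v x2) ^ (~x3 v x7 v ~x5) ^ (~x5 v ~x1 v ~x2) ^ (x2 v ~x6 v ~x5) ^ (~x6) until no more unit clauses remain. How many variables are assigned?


Unit propagation repeatedly assigns the literal in any unit clause, then simplifies.
Assignments in order: x5 = T, x1 = F, x6 = F, x4 = F, x2 = T.
No further unit clauses remain.
Total variables assigned = 5.

5


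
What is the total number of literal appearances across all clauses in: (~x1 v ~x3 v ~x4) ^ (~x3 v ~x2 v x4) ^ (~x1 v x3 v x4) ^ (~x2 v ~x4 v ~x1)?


Clause lengths: 3, 3, 3, 3.
Sum = 3 + 3 + 3 + 3 = 12.

12


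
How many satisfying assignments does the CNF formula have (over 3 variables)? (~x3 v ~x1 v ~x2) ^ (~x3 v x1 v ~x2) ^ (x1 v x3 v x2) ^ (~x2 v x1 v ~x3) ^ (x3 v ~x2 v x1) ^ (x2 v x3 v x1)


Enumerate all 8 truth assignments over 3 variables.
Test each against every clause.
Satisfying assignments found: 4.

4


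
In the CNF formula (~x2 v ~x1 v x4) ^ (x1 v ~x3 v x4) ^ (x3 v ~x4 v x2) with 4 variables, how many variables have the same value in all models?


Find all satisfying assignments: 10 model(s).
Check which variables have the same value in every model.
No variable is fixed across all models.
Backbone size = 0.

0


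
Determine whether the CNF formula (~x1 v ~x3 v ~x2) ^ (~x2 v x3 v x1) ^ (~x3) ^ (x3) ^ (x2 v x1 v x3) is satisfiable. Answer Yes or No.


Check all 8 possible truth assignments.
Number of satisfying assignments found: 0.
The formula is unsatisfiable.

No


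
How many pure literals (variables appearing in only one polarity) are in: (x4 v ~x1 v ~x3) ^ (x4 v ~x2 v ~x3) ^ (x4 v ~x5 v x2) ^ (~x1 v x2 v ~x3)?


A pure literal appears in only one polarity across all clauses.
Pure literals: x1 (negative only), x3 (negative only), x4 (positive only), x5 (negative only).
Count = 4.

4


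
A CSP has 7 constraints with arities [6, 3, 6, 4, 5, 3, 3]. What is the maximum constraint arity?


The arities are: 6, 3, 6, 4, 5, 3, 3.
Scan for the maximum value.
Maximum arity = 6.

6


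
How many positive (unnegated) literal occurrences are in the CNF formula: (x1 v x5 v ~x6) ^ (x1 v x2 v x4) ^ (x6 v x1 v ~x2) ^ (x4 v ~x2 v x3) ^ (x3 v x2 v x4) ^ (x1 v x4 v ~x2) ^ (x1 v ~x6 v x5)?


Scan each clause for unnegated literals.
Clause 1: 2 positive; Clause 2: 3 positive; Clause 3: 2 positive; Clause 4: 2 positive; Clause 5: 3 positive; Clause 6: 2 positive; Clause 7: 2 positive.
Total positive literal occurrences = 16.

16


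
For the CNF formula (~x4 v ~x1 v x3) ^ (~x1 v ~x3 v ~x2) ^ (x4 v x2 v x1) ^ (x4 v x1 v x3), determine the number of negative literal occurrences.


Scan each clause for negated literals.
Clause 1: 2 negative; Clause 2: 3 negative; Clause 3: 0 negative; Clause 4: 0 negative.
Total negative literal occurrences = 5.

5


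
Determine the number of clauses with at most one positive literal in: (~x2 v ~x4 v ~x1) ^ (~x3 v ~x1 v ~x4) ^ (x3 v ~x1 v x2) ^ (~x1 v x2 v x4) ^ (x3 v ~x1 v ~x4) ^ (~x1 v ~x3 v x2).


A Horn clause has at most one positive literal.
Clause 1: 0 positive lit(s) -> Horn
Clause 2: 0 positive lit(s) -> Horn
Clause 3: 2 positive lit(s) -> not Horn
Clause 4: 2 positive lit(s) -> not Horn
Clause 5: 1 positive lit(s) -> Horn
Clause 6: 1 positive lit(s) -> Horn
Total Horn clauses = 4.

4


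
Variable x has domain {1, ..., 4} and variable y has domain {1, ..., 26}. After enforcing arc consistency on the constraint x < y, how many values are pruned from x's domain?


For the constraint x < y, x needs a supporting value in y's domain.
x can be at most 25 (one less than y's maximum).
Valid x values from domain: 4 out of 4.
Pruned = 4 - 4 = 0.

0


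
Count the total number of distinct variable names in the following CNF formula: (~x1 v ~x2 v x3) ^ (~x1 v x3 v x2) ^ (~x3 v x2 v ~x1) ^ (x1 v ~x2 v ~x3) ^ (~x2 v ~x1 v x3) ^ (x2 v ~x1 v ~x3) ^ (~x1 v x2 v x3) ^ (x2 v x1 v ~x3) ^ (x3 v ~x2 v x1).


Identify each distinct variable in the formula.
Variables found: x1, x2, x3.
Total distinct variables = 3.

3


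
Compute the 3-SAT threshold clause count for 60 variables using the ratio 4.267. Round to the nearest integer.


The 3-SAT phase transition occurs at approximately 4.267 clauses per variable.
m = 4.267 * 60 = 256.02.
Rounded to nearest integer: 256.

256


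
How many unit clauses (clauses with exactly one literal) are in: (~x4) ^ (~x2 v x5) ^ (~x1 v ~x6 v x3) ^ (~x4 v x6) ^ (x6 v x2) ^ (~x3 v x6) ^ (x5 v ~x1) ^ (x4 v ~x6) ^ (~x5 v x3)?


A unit clause contains exactly one literal.
Unit clauses found: (~x4).
Count = 1.

1


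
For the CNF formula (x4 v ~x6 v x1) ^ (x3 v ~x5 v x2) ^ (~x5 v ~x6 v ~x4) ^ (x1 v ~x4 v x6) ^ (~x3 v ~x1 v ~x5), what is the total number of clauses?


Each group enclosed in parentheses joined by ^ is one clause.
Counting the conjuncts: 5 clauses.

5


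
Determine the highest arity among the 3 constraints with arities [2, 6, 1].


The arities are: 2, 6, 1.
Scan for the maximum value.
Maximum arity = 6.

6


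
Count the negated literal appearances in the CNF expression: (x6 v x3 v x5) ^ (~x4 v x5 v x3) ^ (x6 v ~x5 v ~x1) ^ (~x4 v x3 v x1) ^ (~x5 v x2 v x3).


Scan each clause for negated literals.
Clause 1: 0 negative; Clause 2: 1 negative; Clause 3: 2 negative; Clause 4: 1 negative; Clause 5: 1 negative.
Total negative literal occurrences = 5.

5


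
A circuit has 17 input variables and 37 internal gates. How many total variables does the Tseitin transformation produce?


The Tseitin transformation introduces one auxiliary variable per gate.
Total variables = inputs + gates = 17 + 37 = 54.

54


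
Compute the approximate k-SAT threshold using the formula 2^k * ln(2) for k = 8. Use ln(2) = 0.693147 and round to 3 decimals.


Using the asymptotic formula: threshold ~ 2^k * ln(2).
2^8 = 256.
256 * 0.693147 = 177.446.

177.446


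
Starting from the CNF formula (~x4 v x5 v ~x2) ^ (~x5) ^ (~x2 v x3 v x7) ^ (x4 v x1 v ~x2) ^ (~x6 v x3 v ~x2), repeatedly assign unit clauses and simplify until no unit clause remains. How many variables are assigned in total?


Unit propagation repeatedly assigns the literal in any unit clause, then simplifies.
Assignments in order: x5 = F.
No further unit clauses remain.
Total variables assigned = 1.

1


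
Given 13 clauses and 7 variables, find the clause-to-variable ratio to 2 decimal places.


Clause-to-variable ratio = clauses / variables.
13 / 7 = 1.86.

1.86


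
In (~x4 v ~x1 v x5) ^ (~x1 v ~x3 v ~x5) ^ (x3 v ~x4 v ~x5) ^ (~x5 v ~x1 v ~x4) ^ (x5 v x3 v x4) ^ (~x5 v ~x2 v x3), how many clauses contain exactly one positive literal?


A definite clause has exactly one positive literal.
Clause 1: 1 positive -> definite
Clause 2: 0 positive -> not definite
Clause 3: 1 positive -> definite
Clause 4: 0 positive -> not definite
Clause 5: 3 positive -> not definite
Clause 6: 1 positive -> definite
Definite clause count = 3.

3


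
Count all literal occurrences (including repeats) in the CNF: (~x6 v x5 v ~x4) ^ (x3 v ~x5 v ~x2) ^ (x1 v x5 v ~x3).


Clause lengths: 3, 3, 3.
Sum = 3 + 3 + 3 = 9.

9


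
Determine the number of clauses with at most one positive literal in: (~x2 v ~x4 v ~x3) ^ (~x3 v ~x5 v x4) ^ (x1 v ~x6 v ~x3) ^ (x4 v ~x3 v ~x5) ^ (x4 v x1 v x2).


A Horn clause has at most one positive literal.
Clause 1: 0 positive lit(s) -> Horn
Clause 2: 1 positive lit(s) -> Horn
Clause 3: 1 positive lit(s) -> Horn
Clause 4: 1 positive lit(s) -> Horn
Clause 5: 3 positive lit(s) -> not Horn
Total Horn clauses = 4.

4


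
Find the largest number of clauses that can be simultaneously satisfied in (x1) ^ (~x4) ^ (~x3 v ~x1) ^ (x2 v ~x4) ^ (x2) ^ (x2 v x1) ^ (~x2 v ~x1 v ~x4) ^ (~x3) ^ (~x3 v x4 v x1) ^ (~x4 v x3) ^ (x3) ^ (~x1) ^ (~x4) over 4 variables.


Enumerate all 16 truth assignments.
For each, count how many of the 13 clauses are satisfied.
The formula is not fully satisfiable, so the maximum is below 13.
Maximum simultaneously satisfiable clauses = 11.

11


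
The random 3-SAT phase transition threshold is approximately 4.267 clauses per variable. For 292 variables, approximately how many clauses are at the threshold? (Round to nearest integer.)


The 3-SAT phase transition occurs at approximately 4.267 clauses per variable.
m = 4.267 * 292 = 1245.964.
Rounded to nearest integer: 1246.

1246


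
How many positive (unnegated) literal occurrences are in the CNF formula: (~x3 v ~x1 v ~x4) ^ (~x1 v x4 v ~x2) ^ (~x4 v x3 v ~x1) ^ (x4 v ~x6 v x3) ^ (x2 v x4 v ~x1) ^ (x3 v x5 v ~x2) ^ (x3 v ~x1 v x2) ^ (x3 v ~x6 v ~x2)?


Scan each clause for unnegated literals.
Clause 1: 0 positive; Clause 2: 1 positive; Clause 3: 1 positive; Clause 4: 2 positive; Clause 5: 2 positive; Clause 6: 2 positive; Clause 7: 2 positive; Clause 8: 1 positive.
Total positive literal occurrences = 11.

11


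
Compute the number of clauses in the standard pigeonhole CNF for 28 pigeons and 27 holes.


The PHP encoding has two parts:
1) At-least-one-hole clauses: 28 (one per pigeon, each with 27 literals).
2) At-most-one-pigeon-per-hole clauses: 27 holes * C(28,2) = 27 * 378 = 10206.
Total clauses = 28 + 10206 = 10234.

10234


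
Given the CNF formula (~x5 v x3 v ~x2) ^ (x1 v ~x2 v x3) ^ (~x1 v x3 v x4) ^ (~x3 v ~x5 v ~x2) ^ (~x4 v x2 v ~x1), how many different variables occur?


Identify each distinct variable in the formula.
Variables found: x1, x2, x3, x4, x5.
Total distinct variables = 5.

5


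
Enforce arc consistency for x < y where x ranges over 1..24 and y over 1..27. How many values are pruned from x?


For the constraint x < y, x needs a supporting value in y's domain.
x can be at most 26 (one less than y's maximum).
Valid x values from domain: 24 out of 24.
Pruned = 24 - 24 = 0.

0


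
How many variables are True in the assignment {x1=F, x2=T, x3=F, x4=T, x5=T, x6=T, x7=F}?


The weight is the number of variables assigned True.
True variables: x2, x4, x5, x6.
Weight = 4.

4


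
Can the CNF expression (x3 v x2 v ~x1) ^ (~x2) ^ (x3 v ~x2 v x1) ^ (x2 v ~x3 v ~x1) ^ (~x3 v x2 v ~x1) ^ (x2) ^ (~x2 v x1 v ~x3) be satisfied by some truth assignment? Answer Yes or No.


Check all 8 possible truth assignments.
Number of satisfying assignments found: 0.
The formula is unsatisfiable.

No


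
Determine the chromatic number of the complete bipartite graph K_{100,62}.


K_{100,62} is bipartite by definition: the two parts are independent sets, with every edge crossing between them.
Color all vertices in one part with color 1 and all vertices in the other part with color 2.
Since the graph has at least one edge, one color does not suffice.
Chromatic number = 2.

2


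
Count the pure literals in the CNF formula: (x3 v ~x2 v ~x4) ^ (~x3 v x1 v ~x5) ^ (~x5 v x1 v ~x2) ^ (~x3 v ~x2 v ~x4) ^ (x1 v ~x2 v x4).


A pure literal appears in only one polarity across all clauses.
Pure literals: x1 (positive only), x2 (negative only), x5 (negative only).
Count = 3.

3


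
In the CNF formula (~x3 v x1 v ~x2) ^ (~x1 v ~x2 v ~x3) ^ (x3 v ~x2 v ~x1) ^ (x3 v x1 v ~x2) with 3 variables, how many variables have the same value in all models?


Find all satisfying assignments: 4 model(s).
Check which variables have the same value in every model.
Fixed variables: x2=F.
Backbone size = 1.

1


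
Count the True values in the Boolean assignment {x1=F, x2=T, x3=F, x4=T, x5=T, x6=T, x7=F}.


The weight is the number of variables assigned True.
True variables: x2, x4, x5, x6.
Weight = 4.

4


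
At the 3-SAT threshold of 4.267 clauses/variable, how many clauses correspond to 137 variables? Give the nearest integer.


The 3-SAT phase transition occurs at approximately 4.267 clauses per variable.
m = 4.267 * 137 = 584.579.
Rounded to nearest integer: 585.

585


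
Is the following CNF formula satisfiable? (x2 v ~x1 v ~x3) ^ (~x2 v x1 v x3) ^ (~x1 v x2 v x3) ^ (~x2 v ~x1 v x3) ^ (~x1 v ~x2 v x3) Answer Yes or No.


Check all 8 possible truth assignments.
Number of satisfying assignments found: 4.
The formula is satisfiable.

Yes


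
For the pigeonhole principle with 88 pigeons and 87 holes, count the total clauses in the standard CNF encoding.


The PHP encoding has two parts:
1) At-least-one-hole clauses: 88 (one per pigeon, each with 87 literals).
2) At-most-one-pigeon-per-hole clauses: 87 holes * C(88,2) = 87 * 3828 = 333036.
Total clauses = 88 + 333036 = 333124.

333124


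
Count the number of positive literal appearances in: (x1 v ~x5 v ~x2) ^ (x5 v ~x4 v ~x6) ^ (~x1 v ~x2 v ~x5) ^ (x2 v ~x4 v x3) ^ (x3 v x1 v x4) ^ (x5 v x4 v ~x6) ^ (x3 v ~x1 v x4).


Scan each clause for unnegated literals.
Clause 1: 1 positive; Clause 2: 1 positive; Clause 3: 0 positive; Clause 4: 2 positive; Clause 5: 3 positive; Clause 6: 2 positive; Clause 7: 2 positive.
Total positive literal occurrences = 11.

11


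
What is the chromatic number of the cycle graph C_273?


An odd cycle cannot be 2-colored: alternating two colors around the cycle returns to the start with a conflict.
Since 273 is odd, three colors are required (and three suffice).
Chromatic number = 3.

3


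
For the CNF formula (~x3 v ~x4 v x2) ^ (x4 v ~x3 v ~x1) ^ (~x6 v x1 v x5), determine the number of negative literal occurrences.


Scan each clause for negated literals.
Clause 1: 2 negative; Clause 2: 2 negative; Clause 3: 1 negative.
Total negative literal occurrences = 5.

5


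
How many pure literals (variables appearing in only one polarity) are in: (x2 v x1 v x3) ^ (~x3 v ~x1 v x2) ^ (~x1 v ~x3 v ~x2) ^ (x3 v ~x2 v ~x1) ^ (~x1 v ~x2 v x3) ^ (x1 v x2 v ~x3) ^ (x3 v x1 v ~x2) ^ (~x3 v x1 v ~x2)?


A pure literal appears in only one polarity across all clauses.
No pure literals found.
Count = 0.

0


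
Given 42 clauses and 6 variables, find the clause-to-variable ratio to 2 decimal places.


Clause-to-variable ratio = clauses / variables.
42 / 6 = 7.0.

7.0


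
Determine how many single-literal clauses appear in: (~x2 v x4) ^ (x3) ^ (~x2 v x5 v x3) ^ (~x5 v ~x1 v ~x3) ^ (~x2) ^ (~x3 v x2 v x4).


A unit clause contains exactly one literal.
Unit clauses found: (x3), (~x2).
Count = 2.

2


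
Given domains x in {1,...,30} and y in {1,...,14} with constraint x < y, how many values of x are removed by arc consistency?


For the constraint x < y, x needs a supporting value in y's domain.
x can be at most 13 (one less than y's maximum).
Valid x values from domain: 13 out of 30.
Pruned = 30 - 13 = 17.

17


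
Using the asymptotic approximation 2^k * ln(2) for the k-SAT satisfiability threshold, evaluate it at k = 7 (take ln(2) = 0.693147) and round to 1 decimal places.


Using the asymptotic formula: threshold ~ 2^k * ln(2).
2^7 = 128.
128 * 0.693147 = 88.7.

88.7


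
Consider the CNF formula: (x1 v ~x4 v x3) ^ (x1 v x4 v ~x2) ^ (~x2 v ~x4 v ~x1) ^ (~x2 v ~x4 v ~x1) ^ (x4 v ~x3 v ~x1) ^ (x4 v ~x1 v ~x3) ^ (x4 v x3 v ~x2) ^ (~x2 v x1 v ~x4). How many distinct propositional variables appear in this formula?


Identify each distinct variable in the formula.
Variables found: x1, x2, x3, x4.
Total distinct variables = 4.

4


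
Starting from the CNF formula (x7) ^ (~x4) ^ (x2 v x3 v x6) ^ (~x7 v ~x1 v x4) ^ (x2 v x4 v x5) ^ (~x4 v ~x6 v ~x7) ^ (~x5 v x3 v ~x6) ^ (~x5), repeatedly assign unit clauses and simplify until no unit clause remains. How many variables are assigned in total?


Unit propagation repeatedly assigns the literal in any unit clause, then simplifies.
Assignments in order: x7 = T, x4 = F, x1 = F, x5 = F, x2 = T.
No further unit clauses remain.
Total variables assigned = 5.

5


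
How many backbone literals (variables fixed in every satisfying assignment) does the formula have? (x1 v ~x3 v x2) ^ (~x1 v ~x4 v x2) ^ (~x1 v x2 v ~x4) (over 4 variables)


Find all satisfying assignments: 12 model(s).
Check which variables have the same value in every model.
No variable is fixed across all models.
Backbone size = 0.

0


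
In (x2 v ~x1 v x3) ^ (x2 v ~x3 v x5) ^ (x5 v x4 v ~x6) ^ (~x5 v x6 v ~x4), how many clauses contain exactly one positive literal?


A definite clause has exactly one positive literal.
Clause 1: 2 positive -> not definite
Clause 2: 2 positive -> not definite
Clause 3: 2 positive -> not definite
Clause 4: 1 positive -> definite
Definite clause count = 1.

1


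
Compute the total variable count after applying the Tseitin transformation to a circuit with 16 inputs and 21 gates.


The Tseitin transformation introduces one auxiliary variable per gate.
Total variables = inputs + gates = 16 + 21 = 37.

37


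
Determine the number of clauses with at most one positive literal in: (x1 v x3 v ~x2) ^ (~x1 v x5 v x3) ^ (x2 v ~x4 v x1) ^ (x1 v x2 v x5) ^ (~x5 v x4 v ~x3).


A Horn clause has at most one positive literal.
Clause 1: 2 positive lit(s) -> not Horn
Clause 2: 2 positive lit(s) -> not Horn
Clause 3: 2 positive lit(s) -> not Horn
Clause 4: 3 positive lit(s) -> not Horn
Clause 5: 1 positive lit(s) -> Horn
Total Horn clauses = 1.

1


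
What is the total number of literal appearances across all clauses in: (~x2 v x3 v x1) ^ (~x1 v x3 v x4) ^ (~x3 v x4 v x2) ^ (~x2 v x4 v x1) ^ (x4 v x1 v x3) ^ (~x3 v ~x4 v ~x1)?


Clause lengths: 3, 3, 3, 3, 3, 3.
Sum = 3 + 3 + 3 + 3 + 3 + 3 = 18.

18


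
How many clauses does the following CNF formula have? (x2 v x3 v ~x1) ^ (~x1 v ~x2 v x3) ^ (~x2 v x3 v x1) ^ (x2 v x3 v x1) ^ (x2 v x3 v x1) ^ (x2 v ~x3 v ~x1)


Each group enclosed in parentheses joined by ^ is one clause.
Counting the conjuncts: 6 clauses.

6


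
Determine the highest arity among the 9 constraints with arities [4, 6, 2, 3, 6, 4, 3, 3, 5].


The arities are: 4, 6, 2, 3, 6, 4, 3, 3, 5.
Scan for the maximum value.
Maximum arity = 6.

6


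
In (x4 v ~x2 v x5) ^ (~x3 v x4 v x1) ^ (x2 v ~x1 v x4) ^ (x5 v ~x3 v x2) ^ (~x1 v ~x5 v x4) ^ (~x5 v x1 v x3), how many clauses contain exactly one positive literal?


A definite clause has exactly one positive literal.
Clause 1: 2 positive -> not definite
Clause 2: 2 positive -> not definite
Clause 3: 2 positive -> not definite
Clause 4: 2 positive -> not definite
Clause 5: 1 positive -> definite
Clause 6: 2 positive -> not definite
Definite clause count = 1.

1


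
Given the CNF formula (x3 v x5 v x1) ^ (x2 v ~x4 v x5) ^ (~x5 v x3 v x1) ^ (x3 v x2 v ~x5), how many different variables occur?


Identify each distinct variable in the formula.
Variables found: x1, x2, x3, x4, x5.
Total distinct variables = 5.

5


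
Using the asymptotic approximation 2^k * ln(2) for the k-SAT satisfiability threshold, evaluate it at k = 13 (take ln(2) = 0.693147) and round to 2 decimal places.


Using the asymptotic formula: threshold ~ 2^k * ln(2).
2^13 = 8192.
8192 * 0.693147 = 5678.26.

5678.26


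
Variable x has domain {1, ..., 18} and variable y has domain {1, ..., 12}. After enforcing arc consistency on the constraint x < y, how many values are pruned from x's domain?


For the constraint x < y, x needs a supporting value in y's domain.
x can be at most 11 (one less than y's maximum).
Valid x values from domain: 11 out of 18.
Pruned = 18 - 11 = 7.

7


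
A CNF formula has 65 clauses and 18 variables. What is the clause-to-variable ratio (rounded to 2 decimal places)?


Clause-to-variable ratio = clauses / variables.
65 / 18 = 3.61.

3.61


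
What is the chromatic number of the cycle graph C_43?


An odd cycle cannot be 2-colored: alternating two colors around the cycle returns to the start with a conflict.
Since 43 is odd, three colors are required (and three suffice).
Chromatic number = 3.

3


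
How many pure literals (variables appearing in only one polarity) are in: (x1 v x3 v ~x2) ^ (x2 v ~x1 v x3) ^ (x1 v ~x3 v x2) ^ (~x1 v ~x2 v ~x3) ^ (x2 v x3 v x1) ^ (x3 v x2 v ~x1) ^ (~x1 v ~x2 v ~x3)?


A pure literal appears in only one polarity across all clauses.
No pure literals found.
Count = 0.

0


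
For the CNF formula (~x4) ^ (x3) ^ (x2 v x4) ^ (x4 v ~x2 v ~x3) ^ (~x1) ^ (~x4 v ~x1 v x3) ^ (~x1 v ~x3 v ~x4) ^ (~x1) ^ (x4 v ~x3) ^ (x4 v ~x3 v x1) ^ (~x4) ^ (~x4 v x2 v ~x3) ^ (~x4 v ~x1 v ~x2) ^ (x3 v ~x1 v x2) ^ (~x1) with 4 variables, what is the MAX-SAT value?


Enumerate all 16 truth assignments.
For each, count how many of the 15 clauses are satisfied.
The formula is not fully satisfiable, so the maximum is below 15.
Maximum simultaneously satisfiable clauses = 14.

14


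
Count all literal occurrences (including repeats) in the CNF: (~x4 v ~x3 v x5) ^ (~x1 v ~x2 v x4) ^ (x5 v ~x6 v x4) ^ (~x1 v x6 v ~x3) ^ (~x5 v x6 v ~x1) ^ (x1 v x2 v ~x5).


Clause lengths: 3, 3, 3, 3, 3, 3.
Sum = 3 + 3 + 3 + 3 + 3 + 3 = 18.

18


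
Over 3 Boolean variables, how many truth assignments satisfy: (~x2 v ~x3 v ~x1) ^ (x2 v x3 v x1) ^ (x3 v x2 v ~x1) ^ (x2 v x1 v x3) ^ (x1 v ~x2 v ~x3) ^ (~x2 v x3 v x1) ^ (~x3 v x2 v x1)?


Enumerate all 8 truth assignments over 3 variables.
Test each against every clause.
Satisfying assignments found: 2.

2


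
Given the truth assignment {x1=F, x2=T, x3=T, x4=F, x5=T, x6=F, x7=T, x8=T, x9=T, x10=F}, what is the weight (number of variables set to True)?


The weight is the number of variables assigned True.
True variables: x2, x3, x5, x7, x8, x9.
Weight = 6.

6


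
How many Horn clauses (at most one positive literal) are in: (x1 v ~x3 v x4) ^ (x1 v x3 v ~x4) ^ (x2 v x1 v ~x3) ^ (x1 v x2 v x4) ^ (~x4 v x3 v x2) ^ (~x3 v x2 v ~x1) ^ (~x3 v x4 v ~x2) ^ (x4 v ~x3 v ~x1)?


A Horn clause has at most one positive literal.
Clause 1: 2 positive lit(s) -> not Horn
Clause 2: 2 positive lit(s) -> not Horn
Clause 3: 2 positive lit(s) -> not Horn
Clause 4: 3 positive lit(s) -> not Horn
Clause 5: 2 positive lit(s) -> not Horn
Clause 6: 1 positive lit(s) -> Horn
Clause 7: 1 positive lit(s) -> Horn
Clause 8: 1 positive lit(s) -> Horn
Total Horn clauses = 3.

3


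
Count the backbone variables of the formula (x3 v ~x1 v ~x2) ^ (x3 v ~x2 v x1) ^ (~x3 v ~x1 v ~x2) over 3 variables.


Find all satisfying assignments: 5 model(s).
Check which variables have the same value in every model.
No variable is fixed across all models.
Backbone size = 0.

0


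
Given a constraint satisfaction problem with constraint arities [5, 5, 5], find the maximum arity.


The arities are: 5, 5, 5.
Scan for the maximum value.
Maximum arity = 5.

5


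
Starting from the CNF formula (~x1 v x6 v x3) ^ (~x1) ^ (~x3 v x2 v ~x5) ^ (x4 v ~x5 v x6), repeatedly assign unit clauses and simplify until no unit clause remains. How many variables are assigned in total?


Unit propagation repeatedly assigns the literal in any unit clause, then simplifies.
Assignments in order: x1 = F.
No further unit clauses remain.
Total variables assigned = 1.

1


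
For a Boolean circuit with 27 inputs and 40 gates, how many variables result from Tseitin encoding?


The Tseitin transformation introduces one auxiliary variable per gate.
Total variables = inputs + gates = 27 + 40 = 67.

67


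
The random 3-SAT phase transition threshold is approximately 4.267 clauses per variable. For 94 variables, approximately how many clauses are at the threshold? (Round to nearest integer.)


The 3-SAT phase transition occurs at approximately 4.267 clauses per variable.
m = 4.267 * 94 = 401.098.
Rounded to nearest integer: 401.

401


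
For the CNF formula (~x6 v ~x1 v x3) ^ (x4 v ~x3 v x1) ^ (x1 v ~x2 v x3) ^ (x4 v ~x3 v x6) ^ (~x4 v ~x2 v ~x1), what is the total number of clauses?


Each group enclosed in parentheses joined by ^ is one clause.
Counting the conjuncts: 5 clauses.

5


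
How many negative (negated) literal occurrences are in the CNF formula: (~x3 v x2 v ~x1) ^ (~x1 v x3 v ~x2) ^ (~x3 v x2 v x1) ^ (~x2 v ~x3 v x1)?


Scan each clause for negated literals.
Clause 1: 2 negative; Clause 2: 2 negative; Clause 3: 1 negative; Clause 4: 2 negative.
Total negative literal occurrences = 7.

7


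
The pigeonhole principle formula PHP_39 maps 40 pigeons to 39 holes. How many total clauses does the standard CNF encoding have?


The PHP encoding has two parts:
1) At-least-one-hole clauses: 40 (one per pigeon, each with 39 literals).
2) At-most-one-pigeon-per-hole clauses: 39 holes * C(40,2) = 39 * 780 = 30420.
Total clauses = 40 + 30420 = 30460.

30460


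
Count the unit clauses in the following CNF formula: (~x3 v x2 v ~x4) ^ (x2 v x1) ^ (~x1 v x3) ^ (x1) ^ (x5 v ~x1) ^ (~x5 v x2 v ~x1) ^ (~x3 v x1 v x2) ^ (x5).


A unit clause contains exactly one literal.
Unit clauses found: (x1), (x5).
Count = 2.

2


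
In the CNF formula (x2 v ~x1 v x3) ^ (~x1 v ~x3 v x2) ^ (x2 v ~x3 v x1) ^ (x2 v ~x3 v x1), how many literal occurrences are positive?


Scan each clause for unnegated literals.
Clause 1: 2 positive; Clause 2: 1 positive; Clause 3: 2 positive; Clause 4: 2 positive.
Total positive literal occurrences = 7.

7


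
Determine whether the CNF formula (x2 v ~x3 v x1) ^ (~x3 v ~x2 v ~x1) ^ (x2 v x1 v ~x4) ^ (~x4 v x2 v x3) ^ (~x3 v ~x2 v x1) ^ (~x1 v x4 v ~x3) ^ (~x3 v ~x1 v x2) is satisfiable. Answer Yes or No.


Check all 16 possible truth assignments.
Number of satisfying assignments found: 6.
The formula is satisfiable.

Yes


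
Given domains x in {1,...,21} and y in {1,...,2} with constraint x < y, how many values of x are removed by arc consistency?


For the constraint x < y, x needs a supporting value in y's domain.
x can be at most 1 (one less than y's maximum).
Valid x values from domain: 1 out of 21.
Pruned = 21 - 1 = 20.

20


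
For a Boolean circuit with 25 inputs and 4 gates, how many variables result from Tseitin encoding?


The Tseitin transformation introduces one auxiliary variable per gate.
Total variables = inputs + gates = 25 + 4 = 29.

29


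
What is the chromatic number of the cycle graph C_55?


An odd cycle cannot be 2-colored: alternating two colors around the cycle returns to the start with a conflict.
Since 55 is odd, three colors are required (and three suffice).
Chromatic number = 3.

3


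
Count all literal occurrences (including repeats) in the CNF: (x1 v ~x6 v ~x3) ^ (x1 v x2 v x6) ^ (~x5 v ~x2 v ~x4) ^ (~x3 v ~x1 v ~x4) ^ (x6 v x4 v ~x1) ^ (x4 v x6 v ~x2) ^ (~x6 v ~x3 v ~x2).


Clause lengths: 3, 3, 3, 3, 3, 3, 3.
Sum = 3 + 3 + 3 + 3 + 3 + 3 + 3 = 21.

21


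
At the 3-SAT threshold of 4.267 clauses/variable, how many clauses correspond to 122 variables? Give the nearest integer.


The 3-SAT phase transition occurs at approximately 4.267 clauses per variable.
m = 4.267 * 122 = 520.574.
Rounded to nearest integer: 521.

521


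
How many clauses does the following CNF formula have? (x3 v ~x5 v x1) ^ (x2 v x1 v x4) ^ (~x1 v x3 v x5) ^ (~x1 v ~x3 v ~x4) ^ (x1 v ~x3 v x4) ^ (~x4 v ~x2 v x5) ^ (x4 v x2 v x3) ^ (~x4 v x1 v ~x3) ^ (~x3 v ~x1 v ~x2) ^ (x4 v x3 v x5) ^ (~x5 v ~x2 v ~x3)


Each group enclosed in parentheses joined by ^ is one clause.
Counting the conjuncts: 11 clauses.

11


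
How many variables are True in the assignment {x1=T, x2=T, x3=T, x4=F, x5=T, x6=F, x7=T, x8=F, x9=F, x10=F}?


The weight is the number of variables assigned True.
True variables: x1, x2, x3, x5, x7.
Weight = 5.

5


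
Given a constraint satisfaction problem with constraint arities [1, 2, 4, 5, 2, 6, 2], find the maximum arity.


The arities are: 1, 2, 4, 5, 2, 6, 2.
Scan for the maximum value.
Maximum arity = 6.

6


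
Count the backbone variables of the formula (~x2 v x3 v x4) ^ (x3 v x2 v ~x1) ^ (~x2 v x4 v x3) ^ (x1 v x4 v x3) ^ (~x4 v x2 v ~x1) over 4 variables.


Find all satisfying assignments: 10 model(s).
Check which variables have the same value in every model.
No variable is fixed across all models.
Backbone size = 0.

0


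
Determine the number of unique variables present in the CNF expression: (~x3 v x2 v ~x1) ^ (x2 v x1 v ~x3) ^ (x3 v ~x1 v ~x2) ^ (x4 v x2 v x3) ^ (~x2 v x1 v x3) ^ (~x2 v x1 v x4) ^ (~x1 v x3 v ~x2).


Identify each distinct variable in the formula.
Variables found: x1, x2, x3, x4.
Total distinct variables = 4.

4


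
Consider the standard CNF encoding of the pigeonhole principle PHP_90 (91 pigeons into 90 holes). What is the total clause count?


The PHP encoding has two parts:
1) At-least-one-hole clauses: 91 (one per pigeon, each with 90 literals).
2) At-most-one-pigeon-per-hole clauses: 90 holes * C(91,2) = 90 * 4095 = 368550.
Total clauses = 91 + 368550 = 368641.

368641


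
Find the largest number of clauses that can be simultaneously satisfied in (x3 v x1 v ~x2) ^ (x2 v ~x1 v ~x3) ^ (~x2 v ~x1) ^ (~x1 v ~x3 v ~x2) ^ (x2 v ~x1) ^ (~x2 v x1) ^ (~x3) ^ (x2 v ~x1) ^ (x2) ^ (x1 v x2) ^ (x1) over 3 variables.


Enumerate all 8 truth assignments.
For each, count how many of the 11 clauses are satisfied.
The formula is not fully satisfiable, so the maximum is below 11.
Maximum simultaneously satisfiable clauses = 10.

10


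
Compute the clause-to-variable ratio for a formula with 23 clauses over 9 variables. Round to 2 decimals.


Clause-to-variable ratio = clauses / variables.
23 / 9 = 2.56.

2.56


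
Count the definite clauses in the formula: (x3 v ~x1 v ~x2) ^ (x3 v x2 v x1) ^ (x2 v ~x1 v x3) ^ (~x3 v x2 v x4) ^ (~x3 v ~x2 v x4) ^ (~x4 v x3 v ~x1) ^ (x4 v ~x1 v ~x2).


A definite clause has exactly one positive literal.
Clause 1: 1 positive -> definite
Clause 2: 3 positive -> not definite
Clause 3: 2 positive -> not definite
Clause 4: 2 positive -> not definite
Clause 5: 1 positive -> definite
Clause 6: 1 positive -> definite
Clause 7: 1 positive -> definite
Definite clause count = 4.

4


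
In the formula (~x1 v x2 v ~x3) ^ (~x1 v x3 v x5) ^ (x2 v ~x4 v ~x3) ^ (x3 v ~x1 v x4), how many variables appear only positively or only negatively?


A pure literal appears in only one polarity across all clauses.
Pure literals: x1 (negative only), x2 (positive only), x5 (positive only).
Count = 3.

3


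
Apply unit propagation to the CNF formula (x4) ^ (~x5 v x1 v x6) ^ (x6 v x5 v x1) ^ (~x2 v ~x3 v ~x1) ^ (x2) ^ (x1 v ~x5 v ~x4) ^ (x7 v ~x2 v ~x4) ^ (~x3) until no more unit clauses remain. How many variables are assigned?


Unit propagation repeatedly assigns the literal in any unit clause, then simplifies.
Assignments in order: x4 = T, x2 = T, x7 = T, x3 = F.
No further unit clauses remain.
Total variables assigned = 4.

4


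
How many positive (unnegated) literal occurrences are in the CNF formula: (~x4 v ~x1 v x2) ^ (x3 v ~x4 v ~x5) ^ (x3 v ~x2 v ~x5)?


Scan each clause for unnegated literals.
Clause 1: 1 positive; Clause 2: 1 positive; Clause 3: 1 positive.
Total positive literal occurrences = 3.

3


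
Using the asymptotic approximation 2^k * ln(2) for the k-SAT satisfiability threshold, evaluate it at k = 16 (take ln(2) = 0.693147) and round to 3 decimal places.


Using the asymptotic formula: threshold ~ 2^k * ln(2).
2^16 = 65536.
65536 * 0.693147 = 45426.082.

45426.082


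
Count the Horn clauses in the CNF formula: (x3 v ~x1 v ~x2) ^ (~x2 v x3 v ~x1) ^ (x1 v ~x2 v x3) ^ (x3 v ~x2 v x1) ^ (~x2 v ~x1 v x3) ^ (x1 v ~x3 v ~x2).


A Horn clause has at most one positive literal.
Clause 1: 1 positive lit(s) -> Horn
Clause 2: 1 positive lit(s) -> Horn
Clause 3: 2 positive lit(s) -> not Horn
Clause 4: 2 positive lit(s) -> not Horn
Clause 5: 1 positive lit(s) -> Horn
Clause 6: 1 positive lit(s) -> Horn
Total Horn clauses = 4.

4


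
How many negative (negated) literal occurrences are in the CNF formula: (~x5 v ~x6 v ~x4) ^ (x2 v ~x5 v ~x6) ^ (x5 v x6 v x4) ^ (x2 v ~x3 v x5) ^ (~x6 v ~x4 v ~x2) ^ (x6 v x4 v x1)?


Scan each clause for negated literals.
Clause 1: 3 negative; Clause 2: 2 negative; Clause 3: 0 negative; Clause 4: 1 negative; Clause 5: 3 negative; Clause 6: 0 negative.
Total negative literal occurrences = 9.

9


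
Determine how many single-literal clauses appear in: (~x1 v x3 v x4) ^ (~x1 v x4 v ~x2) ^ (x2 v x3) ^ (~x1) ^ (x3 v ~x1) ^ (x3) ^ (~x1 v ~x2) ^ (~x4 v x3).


A unit clause contains exactly one literal.
Unit clauses found: (~x1), (x3).
Count = 2.

2


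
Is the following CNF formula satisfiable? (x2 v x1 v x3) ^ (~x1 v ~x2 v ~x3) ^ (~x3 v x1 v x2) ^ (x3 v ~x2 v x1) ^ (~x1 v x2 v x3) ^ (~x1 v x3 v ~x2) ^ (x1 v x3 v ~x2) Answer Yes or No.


Check all 8 possible truth assignments.
Number of satisfying assignments found: 2.
The formula is satisfiable.

Yes


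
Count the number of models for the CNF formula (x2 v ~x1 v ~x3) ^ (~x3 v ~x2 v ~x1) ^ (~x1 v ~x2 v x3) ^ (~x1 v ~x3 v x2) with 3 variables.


Enumerate all 8 truth assignments over 3 variables.
Test each against every clause.
Satisfying assignments found: 5.

5


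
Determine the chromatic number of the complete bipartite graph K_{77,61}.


K_{77,61} is bipartite by definition: the two parts are independent sets, with every edge crossing between them.
Color all vertices in one part with color 1 and all vertices in the other part with color 2.
Since the graph has at least one edge, one color does not suffice.
Chromatic number = 2.

2


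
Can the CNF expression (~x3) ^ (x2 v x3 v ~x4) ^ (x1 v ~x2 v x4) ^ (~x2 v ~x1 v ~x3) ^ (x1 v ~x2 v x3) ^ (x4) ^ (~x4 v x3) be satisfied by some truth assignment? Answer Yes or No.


Check all 16 possible truth assignments.
Number of satisfying assignments found: 0.
The formula is unsatisfiable.

No


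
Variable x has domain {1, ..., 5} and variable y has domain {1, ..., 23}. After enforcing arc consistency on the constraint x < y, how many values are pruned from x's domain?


For the constraint x < y, x needs a supporting value in y's domain.
x can be at most 22 (one less than y's maximum).
Valid x values from domain: 5 out of 5.
Pruned = 5 - 5 = 0.

0


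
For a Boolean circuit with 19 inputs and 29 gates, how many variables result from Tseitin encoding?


The Tseitin transformation introduces one auxiliary variable per gate.
Total variables = inputs + gates = 19 + 29 = 48.

48


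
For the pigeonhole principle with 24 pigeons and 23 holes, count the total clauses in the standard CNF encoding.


The PHP encoding has two parts:
1) At-least-one-hole clauses: 24 (one per pigeon, each with 23 literals).
2) At-most-one-pigeon-per-hole clauses: 23 holes * C(24,2) = 23 * 276 = 6348.
Total clauses = 24 + 6348 = 6372.

6372


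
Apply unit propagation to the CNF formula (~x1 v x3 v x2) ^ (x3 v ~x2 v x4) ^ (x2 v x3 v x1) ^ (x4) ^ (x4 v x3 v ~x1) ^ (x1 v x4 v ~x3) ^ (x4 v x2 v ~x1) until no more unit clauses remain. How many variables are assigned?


Unit propagation repeatedly assigns the literal in any unit clause, then simplifies.
Assignments in order: x4 = T.
No further unit clauses remain.
Total variables assigned = 1.

1


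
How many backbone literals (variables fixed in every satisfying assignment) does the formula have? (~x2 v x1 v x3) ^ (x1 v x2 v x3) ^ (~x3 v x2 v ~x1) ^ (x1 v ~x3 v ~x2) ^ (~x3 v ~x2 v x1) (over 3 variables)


Find all satisfying assignments: 4 model(s).
Check which variables have the same value in every model.
No variable is fixed across all models.
Backbone size = 0.

0


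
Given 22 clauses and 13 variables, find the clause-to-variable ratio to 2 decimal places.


Clause-to-variable ratio = clauses / variables.
22 / 13 = 1.69.

1.69


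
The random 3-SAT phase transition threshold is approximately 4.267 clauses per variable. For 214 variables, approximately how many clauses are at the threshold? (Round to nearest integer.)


The 3-SAT phase transition occurs at approximately 4.267 clauses per variable.
m = 4.267 * 214 = 913.138.
Rounded to nearest integer: 913.

913
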